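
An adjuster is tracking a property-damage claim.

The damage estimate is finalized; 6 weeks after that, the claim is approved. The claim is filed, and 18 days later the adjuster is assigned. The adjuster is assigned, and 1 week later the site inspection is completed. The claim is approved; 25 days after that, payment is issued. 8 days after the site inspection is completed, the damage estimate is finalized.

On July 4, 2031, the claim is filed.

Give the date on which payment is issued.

October 12, 2031

The claim is filed: Jul 4, 2031.
The adjuster is assigned: Jul 4, 2031 + 18 days = Jul 22, 2031.
The site inspection is completed: Jul 22, 2031 + 1 week = Jul 29, 2031.
The damage estimate is finalized: Jul 29, 2031 + 8 days = Aug 6, 2031.
The claim is approved: Aug 6, 2031 + 6 weeks = Sep 17, 2031.
Payment is issued: Sep 17, 2031 + 25 days = Oct 12, 2031.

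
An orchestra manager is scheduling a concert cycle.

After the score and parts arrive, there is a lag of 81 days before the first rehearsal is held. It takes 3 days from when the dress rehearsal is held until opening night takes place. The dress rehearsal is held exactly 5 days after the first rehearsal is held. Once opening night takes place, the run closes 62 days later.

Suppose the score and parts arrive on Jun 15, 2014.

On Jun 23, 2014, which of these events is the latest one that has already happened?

The score and parts arrive

The score and parts arrive: Jun 15, 2014.
The first rehearsal is held: Jun 15, 2014 + 81 days = Sep 4, 2014.
The dress rehearsal is held: Sep 4, 2014 + 5 days = Sep 9, 2014.
Opening night takes place: Sep 9, 2014 + 3 days = Sep 12, 2014.
The run closes: Sep 12, 2014 + 62 days = Nov 13, 2014.
Jun 23, 2014 falls between when the score and parts arrive (Jun 15, 2014) and when the first rehearsal is held (Sep 4, 2014).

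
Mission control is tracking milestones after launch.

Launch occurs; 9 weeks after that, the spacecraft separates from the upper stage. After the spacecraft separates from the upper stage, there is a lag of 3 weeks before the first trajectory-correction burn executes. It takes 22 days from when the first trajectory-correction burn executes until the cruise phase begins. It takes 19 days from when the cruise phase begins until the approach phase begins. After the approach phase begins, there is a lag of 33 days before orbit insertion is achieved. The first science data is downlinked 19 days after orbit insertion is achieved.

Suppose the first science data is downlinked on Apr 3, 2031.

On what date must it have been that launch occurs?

The first science data is downlinked: Apr 3, 2031.
Orbit insertion is achieved: Apr 3, 2031 − 19 days = Mar 15, 2031.
The approach phase begins: Mar 15, 2031 − 33 days = Feb 10, 2031.
The cruise phase begins: Feb 10, 2031 − 19 days = Jan 22, 2031.
The first trajectory-correction burn executes: Jan 22, 2031 − 22 days = Dec 31, 2030.
The spacecraft separates from the upper stage: Dec 31, 2030 − 3 weeks = Dec 10, 2030.
Launch occurs: Dec 10, 2030 − 9 weeks = Oct 8, 2030.

Oct 8, 2030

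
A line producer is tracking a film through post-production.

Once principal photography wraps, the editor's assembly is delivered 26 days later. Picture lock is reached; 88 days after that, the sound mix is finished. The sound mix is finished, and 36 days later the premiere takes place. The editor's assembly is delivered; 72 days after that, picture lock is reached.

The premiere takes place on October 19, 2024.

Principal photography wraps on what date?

The premiere takes place: Oct 19, 2024.
The sound mix is finished: Oct 19, 2024 − 36 days = Sep 13, 2024.
Picture lock is reached: Sep 13, 2024 − 88 days = Jun 17, 2024.
The editor's assembly is delivered: Jun 17, 2024 − 72 days = Apr 6, 2024.
Principal photography wraps: Apr 6, 2024 − 26 days = Mar 11, 2024.

March 11, 2024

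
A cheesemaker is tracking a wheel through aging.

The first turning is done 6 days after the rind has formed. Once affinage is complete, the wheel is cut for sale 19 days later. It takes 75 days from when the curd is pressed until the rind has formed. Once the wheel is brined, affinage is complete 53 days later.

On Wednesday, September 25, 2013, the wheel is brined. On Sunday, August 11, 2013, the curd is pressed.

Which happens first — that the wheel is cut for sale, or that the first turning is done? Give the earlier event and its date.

The first turning is done — Thursday, October 31, 2013

The wheel is brined: Sep 25, 2013.
Affinage is complete: Sep 25, 2013 + 53 days = Nov 17, 2013.
The wheel is cut for sale: Nov 17, 2013 + 19 days = Dec 6, 2013.
The curd is pressed: Aug 11, 2013.
The rind has formed: Aug 11, 2013 + 75 days = Oct 25, 2013.
The first turning is done: Oct 25, 2013 + 6 days = Oct 31, 2013.
Comparing: the wheel is cut for sale on Dec 6, 2013 vs the first turning is done on Oct 31, 2013. Earlier: the first turning is done.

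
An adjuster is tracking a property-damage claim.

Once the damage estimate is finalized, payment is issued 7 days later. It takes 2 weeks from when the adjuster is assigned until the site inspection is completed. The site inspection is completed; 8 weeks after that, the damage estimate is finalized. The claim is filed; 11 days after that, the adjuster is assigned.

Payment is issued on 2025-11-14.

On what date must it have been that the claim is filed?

2025-08-18

Payment is issued: Nov 14, 2025.
The damage estimate is finalized: Nov 14, 2025 − 7 days = Nov 7, 2025.
The site inspection is completed: Nov 7, 2025 − 8 weeks = Sep 12, 2025.
The adjuster is assigned: Sep 12, 2025 − 2 weeks = Aug 29, 2025.
The claim is filed: Aug 29, 2025 − 11 days = Aug 18, 2025.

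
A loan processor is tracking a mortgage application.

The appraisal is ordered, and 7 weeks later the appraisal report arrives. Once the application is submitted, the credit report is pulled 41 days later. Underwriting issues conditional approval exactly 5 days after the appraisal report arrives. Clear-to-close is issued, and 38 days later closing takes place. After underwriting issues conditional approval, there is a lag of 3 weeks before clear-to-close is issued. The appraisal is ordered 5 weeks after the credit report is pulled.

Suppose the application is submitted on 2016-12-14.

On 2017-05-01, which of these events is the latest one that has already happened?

Underwriting issues conditional approval

The application is submitted: Dec 14, 2016.
The credit report is pulled: Dec 14, 2016 + 41 days = Jan 24, 2017.
The appraisal is ordered: Jan 24, 2017 + 5 weeks = Feb 28, 2017.
The appraisal report arrives: Feb 28, 2017 + 7 weeks = Apr 18, 2017.
Underwriting issues conditional approval: Apr 18, 2017 + 5 days = Apr 23, 2017.
Clear-to-close is issued: Apr 23, 2017 + 3 weeks = May 14, 2017.
Closing takes place: May 14, 2017 + 38 days = Jun 21, 2017.
May 1, 2017 falls between when underwriting issues conditional approval (Apr 23, 2017) and when clear-to-close is issued (May 14, 2017).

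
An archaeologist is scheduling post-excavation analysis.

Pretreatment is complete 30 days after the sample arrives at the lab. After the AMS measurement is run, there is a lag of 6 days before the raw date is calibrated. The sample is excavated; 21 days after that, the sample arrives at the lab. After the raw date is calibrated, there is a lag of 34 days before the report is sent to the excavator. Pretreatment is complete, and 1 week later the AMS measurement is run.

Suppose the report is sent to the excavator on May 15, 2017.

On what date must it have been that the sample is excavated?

The report is sent to the excavator: May 15, 2017.
The raw date is calibrated: May 15, 2017 − 34 days = Apr 11, 2017.
The AMS measurement is run: Apr 11, 2017 − 6 days = Apr 5, 2017.
Pretreatment is complete: Apr 5, 2017 − 1 week = Mar 29, 2017.
The sample arrives at the lab: Mar 29, 2017 − 30 days = Feb 27, 2017.
The sample is excavated: Feb 27, 2017 − 21 days = Feb 6, 2017.

Feb 6, 2017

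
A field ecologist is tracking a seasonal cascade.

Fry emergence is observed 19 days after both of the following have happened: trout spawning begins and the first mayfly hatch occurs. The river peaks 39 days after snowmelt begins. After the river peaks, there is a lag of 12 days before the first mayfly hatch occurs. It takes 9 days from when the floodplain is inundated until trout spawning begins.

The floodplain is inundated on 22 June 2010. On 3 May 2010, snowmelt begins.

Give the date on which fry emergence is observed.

The floodplain is inundated: Jun 22, 2010.
Trout spawning begins: Jun 22, 2010 + 9 days = Jul 1, 2010.
Snowmelt begins: May 3, 2010.
The river peaks: May 3, 2010 + 39 days = Jun 11, 2010.
The first mayfly hatch occurs: Jun 11, 2010 + 12 days = Jun 23, 2010.
Both prerequisites met — trout spawning begins (Jul 1, 2010), the first mayfly hatch occurs (Jun 23, 2010); the later is Jul 1, 2010.
Fry emergence is observed: Jul 1, 2010 + 19 days = Jul 20, 2010.

20 July 2010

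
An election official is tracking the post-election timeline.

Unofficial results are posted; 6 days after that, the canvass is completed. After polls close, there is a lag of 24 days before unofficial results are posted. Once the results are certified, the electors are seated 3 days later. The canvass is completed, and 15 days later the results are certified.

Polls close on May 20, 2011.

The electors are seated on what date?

Jul 7, 2011

Polls close: May 20, 2011.
Unofficial results are posted: May 20, 2011 + 24 days = Jun 13, 2011.
The canvass is completed: Jun 13, 2011 + 6 days = Jun 19, 2011.
The results are certified: Jun 19, 2011 + 15 days = Jul 4, 2011.
The electors are seated: Jul 4, 2011 + 3 days = Jul 7, 2011.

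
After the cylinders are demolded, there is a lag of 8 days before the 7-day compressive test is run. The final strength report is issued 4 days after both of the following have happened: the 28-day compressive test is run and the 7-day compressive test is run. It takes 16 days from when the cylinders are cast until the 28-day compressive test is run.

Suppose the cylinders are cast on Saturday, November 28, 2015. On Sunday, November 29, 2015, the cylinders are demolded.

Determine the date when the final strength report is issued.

The cylinders are cast: Nov 28, 2015.
The 28-day compressive test is run: Nov 28, 2015 + 16 days = Dec 14, 2015.
The cylinders are demolded: Nov 29, 2015.
The 7-day compressive test is run: Nov 29, 2015 + 8 days = Dec 7, 2015.
Both prerequisites met — the 28-day compressive test is run (Dec 14, 2015), the 7-day compressive test is run (Dec 7, 2015); the later is Dec 14, 2015.
The final strength report is issued: Dec 14, 2015 + 4 days = Dec 18, 2015.

Friday, December 18, 2015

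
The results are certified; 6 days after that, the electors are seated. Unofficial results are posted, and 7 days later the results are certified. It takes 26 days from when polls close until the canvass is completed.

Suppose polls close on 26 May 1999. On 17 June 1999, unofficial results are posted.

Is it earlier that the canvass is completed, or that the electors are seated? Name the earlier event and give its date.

Polls close: May 26, 1999.
The canvass is completed: May 26, 1999 + 26 days = Jun 21, 1999.
Unofficial results are posted: Jun 17, 1999.
The results are certified: Jun 17, 1999 + 7 days = Jun 24, 1999.
The electors are seated: Jun 24, 1999 + 6 days = Jun 30, 1999.
Comparing: the canvass is completed on Jun 21, 1999 vs the electors are seated on Jun 30, 1999. Earlier: the canvass is completed.

The canvass is completed — 21 June 1999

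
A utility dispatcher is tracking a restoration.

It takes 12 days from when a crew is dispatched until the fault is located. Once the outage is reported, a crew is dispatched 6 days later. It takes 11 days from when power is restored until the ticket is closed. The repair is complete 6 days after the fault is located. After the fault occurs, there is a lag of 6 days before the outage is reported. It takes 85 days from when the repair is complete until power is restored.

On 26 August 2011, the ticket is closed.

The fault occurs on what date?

22 April 2011

The ticket is closed: Aug 26, 2011.
Power is restored: Aug 26, 2011 − 11 days = Aug 15, 2011.
The repair is complete: Aug 15, 2011 − 85 days = May 22, 2011.
The fault is located: May 22, 2011 − 6 days = May 16, 2011.
A crew is dispatched: May 16, 2011 − 12 days = May 4, 2011.
The outage is reported: May 4, 2011 − 6 days = Apr 28, 2011.
The fault occurs: Apr 28, 2011 − 6 days = Apr 22, 2011.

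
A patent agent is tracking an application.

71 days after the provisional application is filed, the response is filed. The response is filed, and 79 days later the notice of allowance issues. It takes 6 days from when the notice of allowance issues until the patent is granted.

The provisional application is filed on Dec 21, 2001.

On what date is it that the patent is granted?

The provisional application is filed: Dec 21, 2001.
The response is filed: Dec 21, 2001 + 71 days = Mar 2, 2002.
The notice of allowance issues: Mar 2, 2002 + 79 days = May 20, 2002.
The patent is granted: May 20, 2002 + 6 days = May 26, 2002.

May 26, 2002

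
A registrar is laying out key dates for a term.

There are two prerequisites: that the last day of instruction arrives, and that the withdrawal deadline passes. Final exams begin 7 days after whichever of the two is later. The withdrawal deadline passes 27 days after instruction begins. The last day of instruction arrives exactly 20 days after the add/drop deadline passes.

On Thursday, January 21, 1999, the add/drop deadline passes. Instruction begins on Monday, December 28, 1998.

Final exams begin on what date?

The add/drop deadline passes: Jan 21, 1999.
The last day of instruction arrives: Jan 21, 1999 + 20 days = Feb 10, 1999.
Instruction begins: Dec 28, 1998.
The withdrawal deadline passes: Dec 28, 1998 + 27 days = Jan 24, 1999.
Both prerequisites met — the last day of instruction arrives (Feb 10, 1999), the withdrawal deadline passes (Jan 24, 1999); the later is Feb 10, 1999.
Final exams begin: Feb 10, 1999 + 7 days = Feb 17, 1999.

Wednesday, February 17, 1999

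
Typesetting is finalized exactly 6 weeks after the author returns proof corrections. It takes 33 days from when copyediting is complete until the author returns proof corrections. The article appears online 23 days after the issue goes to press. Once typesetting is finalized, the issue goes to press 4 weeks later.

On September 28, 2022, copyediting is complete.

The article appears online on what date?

Copyediting is complete: Sep 28, 2022.
The author returns proof corrections: Sep 28, 2022 + 33 days = Oct 31, 2022.
Typesetting is finalized: Oct 31, 2022 + 6 weeks = Dec 12, 2022.
The issue goes to press: Dec 12, 2022 + 4 weeks = Jan 9, 2023.
The article appears online: Jan 9, 2023 + 23 days = Feb 1, 2023.

February 1, 2023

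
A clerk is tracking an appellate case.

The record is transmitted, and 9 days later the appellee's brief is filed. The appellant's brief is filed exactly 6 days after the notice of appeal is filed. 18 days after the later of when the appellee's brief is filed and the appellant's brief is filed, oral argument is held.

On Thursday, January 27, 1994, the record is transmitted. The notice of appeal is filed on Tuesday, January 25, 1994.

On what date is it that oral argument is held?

The record is transmitted: Jan 27, 1994.
The appellee's brief is filed: Jan 27, 1994 + 9 days = Feb 5, 1994.
The notice of appeal is filed: Jan 25, 1994.
The appellant's brief is filed: Jan 25, 1994 + 6 days = Jan 31, 1994.
Both prerequisites met — the appellee's brief is filed (Feb 5, 1994), the appellant's brief is filed (Jan 31, 1994); the later is Feb 5, 1994.
Oral argument is held: Feb 5, 1994 + 18 days = Feb 23, 1994.

Wednesday, February 23, 1994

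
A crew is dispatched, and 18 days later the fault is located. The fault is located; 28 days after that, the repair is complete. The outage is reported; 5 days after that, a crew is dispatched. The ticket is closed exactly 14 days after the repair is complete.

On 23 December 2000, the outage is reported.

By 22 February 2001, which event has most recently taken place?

The repair is complete

The outage is reported: Dec 23, 2000.
A crew is dispatched: Dec 23, 2000 + 5 days = Dec 28, 2000.
The fault is located: Dec 28, 2000 + 18 days = Jan 15, 2001.
The repair is complete: Jan 15, 2001 + 28 days = Feb 12, 2001.
The ticket is closed: Feb 12, 2001 + 14 days = Feb 26, 2001.
Feb 22, 2001 falls between when the repair is complete (Feb 12, 2001) and when the ticket is closed (Feb 26, 2001).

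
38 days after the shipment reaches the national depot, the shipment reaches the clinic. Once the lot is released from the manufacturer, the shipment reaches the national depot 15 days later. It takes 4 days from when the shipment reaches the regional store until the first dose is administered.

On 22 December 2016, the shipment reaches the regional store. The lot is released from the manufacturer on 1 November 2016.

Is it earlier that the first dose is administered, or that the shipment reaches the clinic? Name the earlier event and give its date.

The shipment reaches the regional store: Dec 22, 2016.
The first dose is administered: Dec 22, 2016 + 4 days = Dec 26, 2016.
The lot is released from the manufacturer: Nov 1, 2016.
The shipment reaches the national depot: Nov 1, 2016 + 15 days = Nov 16, 2016.
The shipment reaches the clinic: Nov 16, 2016 + 38 days = Dec 24, 2016.
Comparing: the first dose is administered on Dec 26, 2016 vs the shipment reaches the clinic on Dec 24, 2016. Earlier: the shipment reaches the clinic.

The shipment reaches the clinic — 24 December 2016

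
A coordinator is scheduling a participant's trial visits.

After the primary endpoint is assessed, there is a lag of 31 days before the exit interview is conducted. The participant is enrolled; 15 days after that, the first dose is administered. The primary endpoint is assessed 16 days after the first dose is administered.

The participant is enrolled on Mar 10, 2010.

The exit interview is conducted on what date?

May 11, 2010

The participant is enrolled: Mar 10, 2010.
The first dose is administered: Mar 10, 2010 + 15 days = Mar 25, 2010.
The primary endpoint is assessed: Mar 25, 2010 + 16 days = Apr 10, 2010.
The exit interview is conducted: Apr 10, 2010 + 31 days = May 11, 2010.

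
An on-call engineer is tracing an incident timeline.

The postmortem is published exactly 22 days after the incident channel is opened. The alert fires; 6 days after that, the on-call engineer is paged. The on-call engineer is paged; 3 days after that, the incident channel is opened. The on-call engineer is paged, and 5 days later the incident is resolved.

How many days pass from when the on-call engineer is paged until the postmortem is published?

25 days

Causal path: the on-call engineer is paged → the incident channel is opened → the postmortem is published.
Total delay along the path: 3 + 22 = 25 days.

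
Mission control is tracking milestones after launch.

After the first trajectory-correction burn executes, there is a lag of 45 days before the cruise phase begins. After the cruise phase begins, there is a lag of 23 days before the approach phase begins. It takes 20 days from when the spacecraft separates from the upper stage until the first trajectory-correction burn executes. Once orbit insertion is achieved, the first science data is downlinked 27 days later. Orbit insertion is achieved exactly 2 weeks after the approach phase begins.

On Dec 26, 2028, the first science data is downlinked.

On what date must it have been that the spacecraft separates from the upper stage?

Aug 19, 2028

The first science data is downlinked: Dec 26, 2028.
Orbit insertion is achieved: Dec 26, 2028 − 27 days = Nov 29, 2028.
The approach phase begins: Nov 29, 2028 − 2 weeks = Nov 15, 2028.
The cruise phase begins: Nov 15, 2028 − 23 days = Oct 23, 2028.
The first trajectory-correction burn executes: Oct 23, 2028 − 45 days = Sep 8, 2028.
The spacecraft separates from the upper stage: Sep 8, 2028 − 20 days = Aug 19, 2028.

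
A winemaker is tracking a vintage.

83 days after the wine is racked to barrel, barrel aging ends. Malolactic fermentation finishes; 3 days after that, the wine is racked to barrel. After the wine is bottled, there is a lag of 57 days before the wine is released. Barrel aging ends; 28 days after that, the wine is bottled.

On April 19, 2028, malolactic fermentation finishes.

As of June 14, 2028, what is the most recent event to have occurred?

The wine is racked to barrel

Malolactic fermentation finishes: Apr 19, 2028.
The wine is racked to barrel: Apr 19, 2028 + 3 days = Apr 22, 2028.
Barrel aging ends: Apr 22, 2028 + 83 days = Jul 14, 2028.
The wine is bottled: Jul 14, 2028 + 28 days = Aug 11, 2028.
The wine is released: Aug 11, 2028 + 57 days = Oct 7, 2028.
Jun 14, 2028 falls between when the wine is racked to barrel (Apr 22, 2028) and when barrel aging ends (Jul 14, 2028).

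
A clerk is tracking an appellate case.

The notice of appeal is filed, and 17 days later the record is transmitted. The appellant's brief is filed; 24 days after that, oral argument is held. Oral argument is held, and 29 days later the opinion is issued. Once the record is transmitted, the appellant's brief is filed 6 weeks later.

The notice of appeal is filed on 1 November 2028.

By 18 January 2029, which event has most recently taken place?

The notice of appeal is filed: Nov 1, 2028.
The record is transmitted: Nov 1, 2028 + 17 days = Nov 18, 2028.
The appellant's brief is filed: Nov 18, 2028 + 6 weeks = Dec 30, 2028.
Oral argument is held: Dec 30, 2028 + 24 days = Jan 23, 2029.
The opinion is issued: Jan 23, 2029 + 29 days = Feb 21, 2029.
Jan 18, 2029 falls between when the appellant's brief is filed (Dec 30, 2028) and when oral argument is held (Jan 23, 2029).

The appellant's brief is filed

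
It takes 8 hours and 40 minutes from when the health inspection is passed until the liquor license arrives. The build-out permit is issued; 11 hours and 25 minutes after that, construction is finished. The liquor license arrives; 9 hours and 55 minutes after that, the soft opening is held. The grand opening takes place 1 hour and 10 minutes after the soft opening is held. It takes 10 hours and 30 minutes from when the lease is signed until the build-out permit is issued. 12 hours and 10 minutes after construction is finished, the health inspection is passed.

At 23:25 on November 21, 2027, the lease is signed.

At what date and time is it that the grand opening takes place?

The lease is signed: 23:25 Nov 21, 2027.
The build-out permit is issued: 23:25 Nov 21, 2027 + 10h30m = 09:55 Nov 22, 2027.
Construction is finished: 09:55 Nov 22, 2027 + 11h25m = 21:20 Nov 22, 2027.
The health inspection is passed: 21:20 Nov 22, 2027 + 12h10m = 09:30 Nov 23, 2027.
The liquor license arrives: 09:30 Nov 23, 2027 + 8h40m = 18:10 Nov 23, 2027.
The soft opening is held: 18:10 Nov 23, 2027 + 9h55m = 04:05 Nov 24, 2027.
The grand opening takes place: 04:05 Nov 24, 2027 + 1h10m = 05:15 Nov 24, 2027.

05:15 on November 24, 2027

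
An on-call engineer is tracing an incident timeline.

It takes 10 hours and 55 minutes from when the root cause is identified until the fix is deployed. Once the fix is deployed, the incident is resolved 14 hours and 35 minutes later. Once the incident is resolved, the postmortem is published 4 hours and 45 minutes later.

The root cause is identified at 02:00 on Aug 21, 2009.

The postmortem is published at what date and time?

The root cause is identified: 02:00 Aug 21, 2009.
The fix is deployed: 02:00 Aug 21, 2009 + 10h55m = 12:55 Aug 21, 2009.
The incident is resolved: 12:55 Aug 21, 2009 + 14h35m = 03:30 Aug 22, 2009.
The postmortem is published: 03:30 Aug 22, 2009 + 4h45m = 08:15 Aug 22, 2009.

08:15 on Aug 22, 2009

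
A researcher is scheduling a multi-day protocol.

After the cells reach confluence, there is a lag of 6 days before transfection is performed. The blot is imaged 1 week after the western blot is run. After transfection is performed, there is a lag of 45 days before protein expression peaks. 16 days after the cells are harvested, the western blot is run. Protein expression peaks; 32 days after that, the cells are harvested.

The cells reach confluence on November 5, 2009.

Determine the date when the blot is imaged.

The cells reach confluence: Nov 5, 2009.
Transfection is performed: Nov 5, 2009 + 6 days = Nov 11, 2009.
Protein expression peaks: Nov 11, 2009 + 45 days = Dec 26, 2009.
The cells are harvested: Dec 26, 2009 + 32 days = Jan 27, 2010.
The western blot is run: Jan 27, 2010 + 16 days = Feb 12, 2010.
The blot is imaged: Feb 12, 2010 + 1 week = Feb 19, 2010.

February 19, 2010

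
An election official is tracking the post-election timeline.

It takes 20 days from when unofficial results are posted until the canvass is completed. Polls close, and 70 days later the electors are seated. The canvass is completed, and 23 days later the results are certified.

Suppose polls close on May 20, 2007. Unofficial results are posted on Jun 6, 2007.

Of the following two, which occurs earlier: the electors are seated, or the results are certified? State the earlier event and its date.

Polls close: May 20, 2007.
The electors are seated: May 20, 2007 + 70 days = Jul 29, 2007.
Unofficial results are posted: Jun 6, 2007.
The canvass is completed: Jun 6, 2007 + 20 days = Jun 26, 2007.
The results are certified: Jun 26, 2007 + 23 days = Jul 19, 2007.
Comparing: the electors are seated on Jul 29, 2007 vs the results are certified on Jul 19, 2007. Earlier: the results are certified.

The results are certified — Jul 19, 2007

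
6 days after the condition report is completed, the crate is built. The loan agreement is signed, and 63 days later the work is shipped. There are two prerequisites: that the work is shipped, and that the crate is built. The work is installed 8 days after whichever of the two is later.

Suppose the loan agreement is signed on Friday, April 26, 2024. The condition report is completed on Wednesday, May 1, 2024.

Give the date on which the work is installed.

The loan agreement is signed: Apr 26, 2024.
The work is shipped: Apr 26, 2024 + 63 days = Jun 28, 2024.
The condition report is completed: May 1, 2024.
The crate is built: May 1, 2024 + 6 days = May 7, 2024.
Both prerequisites met — the work is shipped (Jun 28, 2024), the crate is built (May 7, 2024); the later is Jun 28, 2024.
The work is installed: Jun 28, 2024 + 8 days = Jul 6, 2024.

Saturday, July 6, 2024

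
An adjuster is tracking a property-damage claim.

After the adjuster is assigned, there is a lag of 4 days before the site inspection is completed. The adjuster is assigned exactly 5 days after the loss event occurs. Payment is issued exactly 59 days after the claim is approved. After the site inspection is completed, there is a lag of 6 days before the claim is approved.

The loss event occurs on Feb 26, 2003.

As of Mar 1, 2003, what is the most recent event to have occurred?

The loss event occurs

The loss event occurs: Feb 26, 2003.
The adjuster is assigned: Feb 26, 2003 + 5 days = Mar 3, 2003.
The site inspection is completed: Mar 3, 2003 + 4 days = Mar 7, 2003.
The claim is approved: Mar 7, 2003 + 6 days = Mar 13, 2003.
Payment is issued: Mar 13, 2003 + 59 days = May 11, 2003.
Mar 1, 2003 falls between when the loss event occurs (Feb 26, 2003) and when the adjuster is assigned (Mar 3, 2003).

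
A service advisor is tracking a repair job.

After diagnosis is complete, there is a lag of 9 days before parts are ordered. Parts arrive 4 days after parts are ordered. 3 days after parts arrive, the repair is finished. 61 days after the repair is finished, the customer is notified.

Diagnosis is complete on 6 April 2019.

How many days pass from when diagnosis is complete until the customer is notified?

77 days

Causal path: diagnosis is complete → parts are ordered → parts arrive → the repair is finished → the customer is notified.
Total delay along the path: 9 + 4 + 3 + 61 = 77 days.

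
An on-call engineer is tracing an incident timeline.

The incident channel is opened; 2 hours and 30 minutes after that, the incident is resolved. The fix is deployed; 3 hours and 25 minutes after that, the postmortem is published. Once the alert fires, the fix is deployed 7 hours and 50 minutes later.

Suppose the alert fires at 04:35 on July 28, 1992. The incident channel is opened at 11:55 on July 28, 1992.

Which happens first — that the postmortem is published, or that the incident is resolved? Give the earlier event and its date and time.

The alert fires: 04:35 Jul 28, 1992.
The fix is deployed: 04:35 Jul 28, 1992 + 7h50m = 12:25 Jul 28, 1992.
The postmortem is published: 12:25 Jul 28, 1992 + 3h25m = 15:50 Jul 28, 1992.
The incident channel is opened: 11:55 Jul 28, 1992.
The incident is resolved: 11:55 Jul 28, 1992 + 2h30m = 14:25 Jul 28, 1992.
Comparing: the postmortem is published at 15:50 Jul 28, 1992 vs the incident is resolved at 14:25 Jul 28, 1992. Earlier: the incident is resolved.

The incident is resolved — 14:25 on July 28, 1992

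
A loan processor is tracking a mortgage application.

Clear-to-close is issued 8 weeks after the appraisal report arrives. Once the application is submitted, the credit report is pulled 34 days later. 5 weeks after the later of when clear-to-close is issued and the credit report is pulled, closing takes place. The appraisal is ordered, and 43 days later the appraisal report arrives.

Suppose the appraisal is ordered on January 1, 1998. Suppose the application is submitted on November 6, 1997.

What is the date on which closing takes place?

The appraisal is ordered: Jan 1, 1998.
The appraisal report arrives: Jan 1, 1998 + 43 days = Feb 13, 1998.
Clear-to-close is issued: Feb 13, 1998 + 8 weeks = Apr 10, 1998.
The application is submitted: Nov 6, 1997.
The credit report is pulled: Nov 6, 1997 + 34 days = Dec 10, 1997.
Both prerequisites met — clear-to-close is issued (Apr 10, 1998), the credit report is pulled (Dec 10, 1997); the later is Apr 10, 1998.
Closing takes place: Apr 10, 1998 + 5 weeks = May 15, 1998.

May 15, 1998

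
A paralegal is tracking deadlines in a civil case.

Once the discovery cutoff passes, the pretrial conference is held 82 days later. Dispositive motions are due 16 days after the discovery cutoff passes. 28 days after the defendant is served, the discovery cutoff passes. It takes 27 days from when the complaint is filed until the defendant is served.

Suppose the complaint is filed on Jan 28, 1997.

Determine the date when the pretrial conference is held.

Jun 14, 1997

The complaint is filed: Jan 28, 1997.
The defendant is served: Jan 28, 1997 + 27 days = Feb 24, 1997.
The discovery cutoff passes: Feb 24, 1997 + 28 days = Mar 24, 1997.
The pretrial conference is held: Mar 24, 1997 + 82 days = Jun 14, 1997.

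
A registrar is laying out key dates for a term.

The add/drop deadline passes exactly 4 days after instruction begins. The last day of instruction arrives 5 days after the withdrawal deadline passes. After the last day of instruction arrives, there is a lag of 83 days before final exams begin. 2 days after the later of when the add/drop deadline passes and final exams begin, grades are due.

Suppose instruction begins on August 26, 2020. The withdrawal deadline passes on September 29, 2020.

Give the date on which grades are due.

Instruction begins: Aug 26, 2020.
The add/drop deadline passes: Aug 26, 2020 + 4 days = Aug 30, 2020.
The withdrawal deadline passes: Sep 29, 2020.
The last day of instruction arrives: Sep 29, 2020 + 5 days = Oct 4, 2020.
Final exams begin: Oct 4, 2020 + 83 days = Dec 26, 2020.
Both prerequisites met — the add/drop deadline passes (Aug 30, 2020), final exams begin (Dec 26, 2020); the later is Dec 26, 2020.
Grades are due: Dec 26, 2020 + 2 days = Dec 28, 2020.

December 28, 2020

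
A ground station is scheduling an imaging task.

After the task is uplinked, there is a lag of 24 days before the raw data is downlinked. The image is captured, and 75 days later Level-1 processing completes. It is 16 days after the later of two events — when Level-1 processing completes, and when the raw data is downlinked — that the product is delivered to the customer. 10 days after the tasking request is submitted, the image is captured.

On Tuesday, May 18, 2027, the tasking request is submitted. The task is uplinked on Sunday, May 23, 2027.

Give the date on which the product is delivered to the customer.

Friday, August 27, 2027

The tasking request is submitted: May 18, 2027.
The image is captured: May 18, 2027 + 10 days = May 28, 2027.
Level-1 processing completes: May 28, 2027 + 75 days = Aug 11, 2027.
The task is uplinked: May 23, 2027.
The raw data is downlinked: May 23, 2027 + 24 days = Jun 16, 2027.
Both prerequisites met — Level-1 processing completes (Aug 11, 2027), the raw data is downlinked (Jun 16, 2027); the later is Aug 11, 2027.
The product is delivered to the customer: Aug 11, 2027 + 16 days = Aug 27, 2027.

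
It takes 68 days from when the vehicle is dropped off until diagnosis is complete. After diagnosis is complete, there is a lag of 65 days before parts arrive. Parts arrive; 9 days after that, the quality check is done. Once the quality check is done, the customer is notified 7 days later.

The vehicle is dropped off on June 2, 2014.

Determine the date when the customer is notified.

October 29, 2014

The vehicle is dropped off: Jun 2, 2014.
Diagnosis is complete: Jun 2, 2014 + 68 days = Aug 9, 2014.
Parts arrive: Aug 9, 2014 + 65 days = Oct 13, 2014.
The quality check is done: Oct 13, 2014 + 9 days = Oct 22, 2014.
The customer is notified: Oct 22, 2014 + 7 days = Oct 29, 2014.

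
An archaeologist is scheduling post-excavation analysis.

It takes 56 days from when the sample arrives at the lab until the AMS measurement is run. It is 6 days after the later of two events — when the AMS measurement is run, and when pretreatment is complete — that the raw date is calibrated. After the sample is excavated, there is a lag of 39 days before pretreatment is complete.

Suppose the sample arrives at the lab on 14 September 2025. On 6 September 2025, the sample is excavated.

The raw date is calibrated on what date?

The sample arrives at the lab: Sep 14, 2025.
The AMS measurement is run: Sep 14, 2025 + 56 days = Nov 9, 2025.
The sample is excavated: Sep 6, 2025.
Pretreatment is complete: Sep 6, 2025 + 39 days = Oct 15, 2025.
Both prerequisites met — the AMS measurement is run (Nov 9, 2025), pretreatment is complete (Oct 15, 2025); the later is Nov 9, 2025.
The raw date is calibrated: Nov 9, 2025 + 6 days = Nov 15, 2025.

15 November 2025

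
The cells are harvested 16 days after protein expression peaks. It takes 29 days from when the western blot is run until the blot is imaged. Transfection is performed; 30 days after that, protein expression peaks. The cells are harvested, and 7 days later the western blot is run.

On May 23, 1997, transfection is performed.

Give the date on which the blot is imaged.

Aug 13, 1997

Transfection is performed: May 23, 1997.
Protein expression peaks: May 23, 1997 + 30 days = Jun 22, 1997.
The cells are harvested: Jun 22, 1997 + 16 days = Jul 8, 1997.
The western blot is run: Jul 8, 1997 + 7 days = Jul 15, 1997.
The blot is imaged: Jul 15, 1997 + 29 days = Aug 13, 1997.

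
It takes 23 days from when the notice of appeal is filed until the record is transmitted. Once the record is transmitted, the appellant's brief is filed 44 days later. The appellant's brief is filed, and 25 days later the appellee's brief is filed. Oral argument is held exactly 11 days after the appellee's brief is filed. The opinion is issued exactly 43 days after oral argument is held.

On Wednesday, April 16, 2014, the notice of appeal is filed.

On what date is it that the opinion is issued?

Tuesday, September 9, 2014

The notice of appeal is filed: Apr 16, 2014.
The record is transmitted: Apr 16, 2014 + 23 days = May 9, 2014.
The appellant's brief is filed: May 9, 2014 + 44 days = Jun 22, 2014.
The appellee's brief is filed: Jun 22, 2014 + 25 days = Jul 17, 2014.
Oral argument is held: Jul 17, 2014 + 11 days = Jul 28, 2014.
The opinion is issued: Jul 28, 2014 + 43 days = Sep 9, 2014.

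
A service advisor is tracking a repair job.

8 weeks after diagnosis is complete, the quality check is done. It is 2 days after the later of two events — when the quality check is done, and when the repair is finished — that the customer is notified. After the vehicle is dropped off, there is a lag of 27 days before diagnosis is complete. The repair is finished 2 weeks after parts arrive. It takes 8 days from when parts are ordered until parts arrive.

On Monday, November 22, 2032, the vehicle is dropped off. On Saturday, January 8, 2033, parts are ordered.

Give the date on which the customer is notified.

Tuesday, February 15, 2033

The vehicle is dropped off: Nov 22, 2032.
Diagnosis is complete: Nov 22, 2032 + 27 days = Dec 19, 2032.
The quality check is done: Dec 19, 2032 + 8 weeks = Feb 13, 2033.
Parts are ordered: Jan 8, 2033.
Parts arrive: Jan 8, 2033 + 8 days = Jan 16, 2033.
The repair is finished: Jan 16, 2033 + 2 weeks = Jan 30, 2033.
Both prerequisites met — the quality check is done (Feb 13, 2033), the repair is finished (Jan 30, 2033); the later is Feb 13, 2033.
The customer is notified: Feb 13, 2033 + 2 days = Feb 15, 2033.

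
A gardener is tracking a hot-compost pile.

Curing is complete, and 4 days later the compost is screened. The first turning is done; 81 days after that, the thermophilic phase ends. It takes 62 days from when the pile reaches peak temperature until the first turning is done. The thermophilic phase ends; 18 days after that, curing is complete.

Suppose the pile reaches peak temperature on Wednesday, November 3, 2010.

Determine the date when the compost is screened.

Sunday, April 17, 2011

The pile reaches peak temperature: Nov 3, 2010.
The first turning is done: Nov 3, 2010 + 62 days = Jan 4, 2011.
The thermophilic phase ends: Jan 4, 2011 + 81 days = Mar 26, 2011.
Curing is complete: Mar 26, 2011 + 18 days = Apr 13, 2011.
The compost is screened: Apr 13, 2011 + 4 days = Apr 17, 2011.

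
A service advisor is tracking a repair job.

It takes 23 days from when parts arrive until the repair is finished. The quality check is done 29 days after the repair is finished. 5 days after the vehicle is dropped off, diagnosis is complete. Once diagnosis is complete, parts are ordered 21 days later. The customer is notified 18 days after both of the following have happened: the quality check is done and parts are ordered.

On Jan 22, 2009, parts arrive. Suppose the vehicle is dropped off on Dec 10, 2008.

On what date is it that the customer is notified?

Apr 2, 2009

Parts arrive: Jan 22, 2009.
The repair is finished: Jan 22, 2009 + 23 days = Feb 14, 2009.
The quality check is done: Feb 14, 2009 + 29 days = Mar 15, 2009.
The vehicle is dropped off: Dec 10, 2008.
Diagnosis is complete: Dec 10, 2008 + 5 days = Dec 15, 2008.
Parts are ordered: Dec 15, 2008 + 21 days = Jan 5, 2009.
Both prerequisites met — the quality check is done (Mar 15, 2009), parts are ordered (Jan 5, 2009); the later is Mar 15, 2009.
The customer is notified: Mar 15, 2009 + 18 days = Apr 2, 2009.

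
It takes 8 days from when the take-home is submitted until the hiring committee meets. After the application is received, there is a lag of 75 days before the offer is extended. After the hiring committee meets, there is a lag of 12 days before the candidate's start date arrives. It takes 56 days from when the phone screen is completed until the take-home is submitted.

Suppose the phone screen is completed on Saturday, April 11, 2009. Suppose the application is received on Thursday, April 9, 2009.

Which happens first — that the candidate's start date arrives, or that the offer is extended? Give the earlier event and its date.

The offer is extended — Tuesday, June 23, 2009

The phone screen is completed: Apr 11, 2009.
The take-home is submitted: Apr 11, 2009 + 56 days = Jun 6, 2009.
The hiring committee meets: Jun 6, 2009 + 8 days = Jun 14, 2009.
The candidate's start date arrives: Jun 14, 2009 + 12 days = Jun 26, 2009.
The application is received: Apr 9, 2009.
The offer is extended: Apr 9, 2009 + 75 days = Jun 23, 2009.
Comparing: the candidate's start date arrives on Jun 26, 2009 vs the offer is extended on Jun 23, 2009. Earlier: the offer is extended.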